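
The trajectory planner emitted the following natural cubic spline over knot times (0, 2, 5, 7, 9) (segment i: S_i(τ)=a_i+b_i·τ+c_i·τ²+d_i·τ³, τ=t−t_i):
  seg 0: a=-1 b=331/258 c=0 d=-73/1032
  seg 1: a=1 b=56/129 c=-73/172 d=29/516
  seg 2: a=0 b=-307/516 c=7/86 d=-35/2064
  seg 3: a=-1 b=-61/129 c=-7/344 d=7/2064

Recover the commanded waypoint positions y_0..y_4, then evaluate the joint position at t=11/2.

y_0 = S_0(0) = a_0 = -1
y_1 = S_1(0) = a_1 = 1
y_2 = S_2(0) = a_2 = 0
y_3 = S_3(0) = a_3 = -1
y_4 = S_3(2) = -2
t_q=11/2 is in segment 2 (τ=1/2); S_2(τ)=-1537/5504

y_0=-1 y_1=1 y_2=0 y_3=-1 y_4=-2
S(11/2) = -1537/5504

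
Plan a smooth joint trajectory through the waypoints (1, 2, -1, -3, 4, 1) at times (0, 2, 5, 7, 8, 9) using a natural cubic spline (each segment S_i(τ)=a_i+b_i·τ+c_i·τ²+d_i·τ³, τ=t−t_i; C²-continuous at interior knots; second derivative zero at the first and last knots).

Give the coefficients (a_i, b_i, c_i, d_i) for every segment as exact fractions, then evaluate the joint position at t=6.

  seg 0: a=1 b=2209/3866 c=0 d=-69/3866
  seg 1: a=2 b=1381/3866 c=-207/1933 d=-445/3866
  seg 2: a=-1 b=-6559/1933 c=-4419/3866 d=9045/7732
  seg 3: a=-3 b=11738/1933 c=11358/1933 d=-9565/1933
  seg 4: a=4 b=5759/1933 c=-17337/1933 d=5779/1933
S(6) = -33761/7732

Δ: Δ0=1/2, Δ1=-1, Δ2=-1, Δ3=7, Δ4=-3
row 1: diag=10, rhs=-9; c'=3/10, d'=-9/10
row 2: denom=10−3·3/10=91/10; d'=(0−3·-9/10)/(91/10)=27/91
row 3: denom=6−2·20/91=506/91; d'=(48−2·27/91)/(506/91)=2157/253
row 4: denom=4−1·91/506=1933/506; d'=(-60−1·2157/253)/(1933/506)=-34674/1933
back: M4=-34674/1933
back: M3=2157/253−91/506·-34674/1933=22716/1933
back: M2=27/91−20/91·22716/1933=-4419/1933
back: M1=-9/10−3/10·-4419/1933=-414/1933
M: M0=0, M1=-414/1933, M2=-4419/1933, M3=22716/1933, M4=-34674/1933, M5=0
seg 0: a=1, c=M0/2=0, d=(M1−M0)/(6·2)=-69/3866, b=Δ0−h0·(2M0+M1)/6=2209/3866
seg 1: a=2, c=M1/2=-207/1933, d=(M2−M1)/(6·3)=-445/3866, b=Δ1−h1·(2M1+M2)/6=1381/3866
seg 2: a=-1, c=M2/2=-4419/3866, d=(M3−M2)/(6·2)=9045/7732, b=Δ2−h2·(2M2+M3)/6=-6559/1933
seg 3: a=-3, c=M3/2=11358/1933, d=(M4−M3)/(6·1)=-9565/1933, b=Δ3−h3·(2M3+M4)/6=11738/1933
seg 4: a=4, c=M4/2=-17337/1933, d=(M5−M4)/(6·1)=5779/1933, b=Δ4−h4·(2M4+M5)/6=5759/1933
t_q=6 → seg 2, τ=1; S=-1+-6559/1933·τ+-4419/3866·τ²+9045/7732·τ³=-33761/7732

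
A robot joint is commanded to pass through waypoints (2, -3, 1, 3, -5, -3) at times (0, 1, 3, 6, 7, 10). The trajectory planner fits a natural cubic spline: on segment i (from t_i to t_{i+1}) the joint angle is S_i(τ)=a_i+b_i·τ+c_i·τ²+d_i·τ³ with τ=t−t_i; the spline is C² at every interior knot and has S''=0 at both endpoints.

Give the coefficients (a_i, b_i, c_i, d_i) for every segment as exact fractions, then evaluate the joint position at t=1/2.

Δ: Δ0=-5, Δ1=2, Δ2=2/3, Δ3=-8, Δ4=2/3
row 1: diag=6, rhs=42; c'=1/3, d'=7
row 2: denom=10−2·1/3=28/3; d'=(-8−2·7)/(28/3)=-33/14
row 3: denom=8−3·9/28=197/28; d'=(-52−3·-33/14)/(197/28)=-1258/197
row 4: denom=8−1·28/197=1548/197; d'=(52−1·-1258/197)/(1548/197)=639/86
back: M4=639/86
back: M3=-1258/197−28/197·639/86=-320/43
back: M2=-33/14−9/28·-320/43=3/86
back: M1=7−1/3·3/86=601/86
M: M0=0, M1=601/86, M2=3/86, M3=-320/43, M4=639/86, M5=0
seg 0: a=2, c=M0/2=0, d=(M1−M0)/(6·1)=601/516, b=Δ0−h0·(2M0+M1)/6=-3181/516
seg 1: a=-3, c=M1/2=601/172, d=(M2−M1)/(6·2)=-299/516, b=Δ1−h1·(2M1+M2)/6=-689/258
seg 2: a=1, c=M2/2=3/172, d=(M3−M2)/(6·3)=-643/1548, b=Δ2−h2·(2M2+M3)/6=1123/258
seg 3: a=3, c=M3/2=-160/43, d=(M4−M3)/(6·1)=1279/516, b=Δ3−h3·(2M3+M4)/6=-3487/516
seg 4: a=-5, c=M4/2=639/172, d=(M5−M4)/(6·3)=-71/172, b=Δ4−h4·(2M4+M5)/6=-1745/258
t_q=1/2 → seg 0, τ=1/2; S=2+-3181/516·τ+0·τ²+601/516·τ³=-1289/1376

  seg 0: a=2 b=-3181/516 c=0 d=601/516
  seg 1: a=-3 b=-689/258 c=601/172 d=-299/516
  seg 2: a=1 b=1123/258 c=3/172 d=-643/1548
  seg 3: a=3 b=-3487/516 c=-160/43 d=1279/516
  seg 4: a=-5 b=-1745/258 c=639/172 d=-71/172
S(1/2) = -1289/1376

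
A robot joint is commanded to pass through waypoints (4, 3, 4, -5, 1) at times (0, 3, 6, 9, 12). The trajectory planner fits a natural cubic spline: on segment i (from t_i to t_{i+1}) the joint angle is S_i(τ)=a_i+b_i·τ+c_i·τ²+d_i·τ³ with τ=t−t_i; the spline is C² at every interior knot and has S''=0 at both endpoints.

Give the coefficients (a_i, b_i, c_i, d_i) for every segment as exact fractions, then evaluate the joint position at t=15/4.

  seg 0: a=4 b=-47/56 c=0 d=85/1512
  seg 1: a=3 b=19/28 c=85/168 d=-313/1512
  seg 2: a=4 b=-15/8 c=-19/14 d=55/168
  seg 3: a=-5 b=-33/28 c=89/56 d=-89/504
S(15/4) = 13283/3584

Δ: Δ0=-1/3, Δ1=1/3, Δ2=-3, Δ3=2
row 1: diag=12, rhs=4; c'=1/4, d'=1/3
row 2: denom=12−3·1/4=45/4; d'=(-20−3·1/3)/(45/4)=-28/15
row 3: denom=12−3·4/15=56/5; d'=(30−3·-28/15)/(56/5)=89/28
back: M3=89/28
back: M2=-28/15−4/15·89/28=-19/7
back: M1=1/3−1/4·-19/7=85/84
M: M0=0, M1=85/84, M2=-19/7, M3=89/28, M4=0
seg 0: a=4, c=M0/2=0, d=(M1−M0)/(6·3)=85/1512, b=Δ0−h0·(2M0+M1)/6=-47/56
seg 1: a=3, c=M1/2=85/168, d=(M2−M1)/(6·3)=-313/1512, b=Δ1−h1·(2M1+M2)/6=19/28
seg 2: a=4, c=M2/2=-19/14, d=(M3−M2)/(6·3)=55/168, b=Δ2−h2·(2M2+M3)/6=-15/8
seg 3: a=-5, c=M3/2=89/56, d=(M4−M3)/(6·3)=-89/504, b=Δ3−h3·(2M3+M4)/6=-33/28
t_q=15/4 → seg 1, τ=3/4; S=3+19/28·τ+85/168·τ²+-313/1512·τ³=13283/3584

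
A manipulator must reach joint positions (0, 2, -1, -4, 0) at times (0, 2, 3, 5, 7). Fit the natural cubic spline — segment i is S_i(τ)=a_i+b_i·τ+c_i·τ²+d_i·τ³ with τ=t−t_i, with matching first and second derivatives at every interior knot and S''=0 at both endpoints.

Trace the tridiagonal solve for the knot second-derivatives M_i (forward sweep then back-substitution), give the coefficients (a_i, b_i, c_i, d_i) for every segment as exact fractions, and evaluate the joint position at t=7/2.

  seg 0: a=0 b=309/128 c=0 d=-181/512
  seg 1: a=2 b=-117/64 c=-543/256 d=243/256
  seg 2: a=-1 b=-825/256 c=93/128 d=69/1024
  seg 3: a=-4 b=63/128 c=579/512 d=-193/1024
S(7/2) = -19835/8192

Δ: Δ0=1, Δ1=-3, Δ2=-3/2, Δ3=2
row 1: diag=6, rhs=-24; c'=1/6, d'=-4
row 2: denom=6−1·1/6=35/6; d'=(9−1·-4)/(35/6)=78/35
row 3: denom=8−2·12/35=256/35; d'=(21−2·78/35)/(256/35)=579/256
back: M3=579/256
back: M2=78/35−12/35·579/256=93/64
back: M1=-4−1/6·93/64=-543/128
M: M0=0, M1=-543/128, M2=93/64, M3=579/256, M4=0
seg 0: a=0, c=M0/2=0, d=(M1−M0)/(6·2)=-181/512, b=Δ0−h0·(2M0+M1)/6=309/128
seg 1: a=2, c=M1/2=-543/256, d=(M2−M1)/(6·1)=243/256, b=Δ1−h1·(2M1+M2)/6=-117/64
seg 2: a=-1, c=M2/2=93/128, d=(M3−M2)/(6·2)=69/1024, b=Δ2−h2·(2M2+M3)/6=-825/256
seg 3: a=-4, c=M3/2=579/512, d=(M4−M3)/(6·2)=-193/1024, b=Δ3−h3·(2M3+M4)/6=63/128
t_q=7/2 → seg 2, τ=1/2; S=-1+-825/256·τ+93/128·τ²+69/1024·τ³=-19835/8192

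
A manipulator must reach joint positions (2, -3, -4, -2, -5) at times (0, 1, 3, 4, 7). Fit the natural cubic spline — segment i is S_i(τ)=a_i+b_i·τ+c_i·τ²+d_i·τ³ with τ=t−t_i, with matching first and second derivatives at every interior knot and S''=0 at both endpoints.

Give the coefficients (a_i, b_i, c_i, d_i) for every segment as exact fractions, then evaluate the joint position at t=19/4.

  seg 0: a=2 b=-2831/500 c=0 d=331/500
  seg 1: a=-3 b=-919/250 c=993/500 d=-199/1000
  seg 2: a=-4 b=47/25 c=99/125 d=-84/125
  seg 3: a=-2 b=181/125 c=-153/125 d=17/125
S(19/4) = -12361/8000

Δ: Δ0=-5, Δ1=-1/2, Δ2=2, Δ3=-1
row 1: diag=6, rhs=27; c'=1/3, d'=9/2
row 2: denom=6−2·1/3=16/3; d'=(15−2·9/2)/(16/3)=9/8
row 3: denom=8−1·3/16=125/16; d'=(-18−1·9/8)/(125/16)=-306/125
back: M3=-306/125
back: M2=9/8−3/16·-306/125=198/125
back: M1=9/2−1/3·198/125=993/250
M: M0=0, M1=993/250, M2=198/125, M3=-306/125, M4=0
seg 0: a=2, c=M0/2=0, d=(M1−M0)/(6·1)=331/500, b=Δ0−h0·(2M0+M1)/6=-2831/500
seg 1: a=-3, c=M1/2=993/500, d=(M2−M1)/(6·2)=-199/1000, b=Δ1−h1·(2M1+M2)/6=-919/250
seg 2: a=-4, c=M2/2=99/125, d=(M3−M2)/(6·1)=-84/125, b=Δ2−h2·(2M2+M3)/6=47/25
seg 3: a=-2, c=M3/2=-153/125, d=(M4−M3)/(6·3)=17/125, b=Δ3−h3·(2M3+M4)/6=181/125
t_q=19/4 → seg 3, τ=3/4; S=-2+181/125·τ+-153/125·τ²+17/125·τ³=-12361/8000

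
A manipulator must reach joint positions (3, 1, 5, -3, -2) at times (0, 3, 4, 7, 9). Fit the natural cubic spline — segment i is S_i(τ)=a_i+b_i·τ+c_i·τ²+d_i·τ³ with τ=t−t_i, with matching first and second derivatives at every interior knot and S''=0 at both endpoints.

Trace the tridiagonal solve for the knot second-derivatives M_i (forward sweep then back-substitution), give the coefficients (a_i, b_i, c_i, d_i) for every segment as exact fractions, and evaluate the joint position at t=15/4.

  seg 0: a=3 b=-1063/372 c=0 d=815/3348
  seg 1: a=1 b=691/186 c=815/372 d=-709/372
  seg 2: a=5 b=295/124 c=-328/93 d=2059/3348
  seg 3: a=-3 b=-135/62 c=249/124 d=-83/248
S(15/4) = 33447/7936

Δ: Δ0=-2/3, Δ1=4, Δ2=-8/3, Δ3=1/2
row 1: diag=8, rhs=28; c'=1/8, d'=7/2
row 2: denom=8−1·1/8=63/8; d'=(-40−1·7/2)/(63/8)=-116/21
row 3: denom=10−3·8/21=62/7; d'=(19−3·-116/21)/(62/7)=249/62
back: M3=249/62
back: M2=-116/21−8/21·249/62=-656/93
back: M1=7/2−1/8·-656/93=815/186
M: M0=0, M1=815/186, M2=-656/93, M3=249/62, M4=0
seg 0: a=3, c=M0/2=0, d=(M1−M0)/(6·3)=815/3348, b=Δ0−h0·(2M0+M1)/6=-1063/372
seg 1: a=1, c=M1/2=815/372, d=(M2−M1)/(6·1)=-709/372, b=Δ1−h1·(2M1+M2)/6=691/186
seg 2: a=5, c=M2/2=-328/93, d=(M3−M2)/(6·3)=2059/3348, b=Δ2−h2·(2M2+M3)/6=295/124
seg 3: a=-3, c=M3/2=249/124, d=(M4−M3)/(6·2)=-83/248, b=Δ3−h3·(2M3+M4)/6=-135/62
t_q=15/4 → seg 1, τ=3/4; S=1+691/186·τ+815/372·τ²+-709/372·τ³=33447/7936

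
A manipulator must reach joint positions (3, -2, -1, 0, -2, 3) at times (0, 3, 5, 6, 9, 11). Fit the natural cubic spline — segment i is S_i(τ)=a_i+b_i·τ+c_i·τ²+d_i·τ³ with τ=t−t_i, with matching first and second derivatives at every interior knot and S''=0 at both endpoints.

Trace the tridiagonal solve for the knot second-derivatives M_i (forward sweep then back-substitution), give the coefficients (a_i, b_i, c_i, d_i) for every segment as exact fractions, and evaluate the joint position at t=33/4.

  seg 0: a=3 b=-4397/1938 c=0 d=389/5814
  seg 1: a=-2 b=-448/969 c=389/646 d=-469/7752
  seg 2: a=-1 b=2365/1938 c=309/1292 d=-1781/3876
  seg 3: a=0 b=73/228 c=-368/323 d=349/1292
  seg 4: a=-2 b=1507/1938 c=1669/1292 d=-1669/7752
S(33/4) = -162939/82688

Δ: Δ0=-5/3, Δ1=1/2, Δ2=1, Δ3=-2/3, Δ4=5/2
row 1: diag=10, rhs=13; c'=1/5, d'=13/10
row 2: denom=6−2·1/5=28/5; d'=(3−2·13/10)/(28/5)=1/14
row 3: denom=8−1·5/28=219/28; d'=(-10−1·1/14)/(219/28)=-94/73
row 4: denom=10−3·28/73=646/73; d'=(19−3·-94/73)/(646/73)=1669/646
back: M4=1669/646
back: M3=-94/73−28/73·1669/646=-736/323
back: M2=1/14−5/28·-736/323=309/646
back: M1=13/10−1/5·309/646=389/323
M: M0=0, M1=389/323, M2=309/646, M3=-736/323, M4=1669/646, M5=0
seg 0: a=3, c=M0/2=0, d=(M1−M0)/(6·3)=389/5814, b=Δ0−h0·(2M0+M1)/6=-4397/1938
seg 1: a=-2, c=M1/2=389/646, d=(M2−M1)/(6·2)=-469/7752, b=Δ1−h1·(2M1+M2)/6=-448/969
seg 2: a=-1, c=M2/2=309/1292, d=(M3−M2)/(6·1)=-1781/3876, b=Δ2−h2·(2M2+M3)/6=2365/1938
seg 3: a=0, c=M3/2=-368/323, d=(M4−M3)/(6·3)=349/1292, b=Δ3−h3·(2M3+M4)/6=73/228
seg 4: a=-2, c=M4/2=1669/1292, d=(M5−M4)/(6·2)=-1669/7752, b=Δ4−h4·(2M4+M5)/6=1507/1938
t_q=33/4 → seg 3, τ=9/4; S=0+73/228·τ+-368/323·τ²+349/1292·τ³=-162939/82688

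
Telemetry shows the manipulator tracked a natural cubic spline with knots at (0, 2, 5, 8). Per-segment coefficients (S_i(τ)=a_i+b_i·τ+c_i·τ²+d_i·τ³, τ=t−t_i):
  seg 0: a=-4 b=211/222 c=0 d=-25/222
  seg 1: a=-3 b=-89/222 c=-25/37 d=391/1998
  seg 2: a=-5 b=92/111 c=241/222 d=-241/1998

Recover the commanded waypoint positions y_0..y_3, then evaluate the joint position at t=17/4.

y_0 = S_0(0) = a_0 = -4
y_1 = S_1(0) = a_1 = -3
y_2 = S_2(0) = a_2 = -5
y_3 = S_2(3) = 4
t_q=17/4 is in segment 1 (τ=9/4); S_1(τ)=-24123/4736

y_0=-4 y_1=-3 y_2=-5 y_3=4
S(17/4) = -24123/4736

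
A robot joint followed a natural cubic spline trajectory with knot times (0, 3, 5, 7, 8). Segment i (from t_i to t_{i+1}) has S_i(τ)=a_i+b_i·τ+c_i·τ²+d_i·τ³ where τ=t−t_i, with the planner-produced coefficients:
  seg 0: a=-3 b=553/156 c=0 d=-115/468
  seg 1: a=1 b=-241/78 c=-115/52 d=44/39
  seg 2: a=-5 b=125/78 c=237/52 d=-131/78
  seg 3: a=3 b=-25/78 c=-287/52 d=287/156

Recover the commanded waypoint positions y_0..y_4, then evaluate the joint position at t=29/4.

y_0 = S_0(0) = a_0 = -3
y_1 = S_1(0) = a_1 = 1
y_2 = S_2(0) = a_2 = -5
y_3 = S_3(0) = a_3 = 3
y_4 = S_3(1) = -1
t_q=29/4 is in segment 3 (τ=1/4); S_3(τ)=8665/3328

y_0=-3 y_1=1 y_2=-5 y_3=3 y_4=-1
S(29/4) = 8665/3328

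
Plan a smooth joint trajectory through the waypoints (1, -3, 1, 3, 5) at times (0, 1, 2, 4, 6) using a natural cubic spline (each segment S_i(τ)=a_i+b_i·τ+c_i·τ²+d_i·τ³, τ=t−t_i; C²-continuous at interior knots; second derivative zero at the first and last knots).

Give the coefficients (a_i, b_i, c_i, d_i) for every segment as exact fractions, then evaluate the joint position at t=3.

  seg 0: a=1 b=-131/21 c=0 d=47/21
  seg 1: a=-3 b=10/21 c=47/7 d=-67/21
  seg 2: a=1 b=13/3 c=-20/7 d=25/42
  seg 3: a=3 b=1/21 c=5/7 d=-5/42
S(3) = 43/14

Δ: Δ0=-4, Δ1=4, Δ2=1, Δ3=1
row 1: diag=4, rhs=48; c'=1/4, d'=12
row 2: denom=6−1·1/4=23/4; d'=(-18−1·12)/(23/4)=-120/23
row 3: denom=8−2·8/23=168/23; d'=(0−2·-120/23)/(168/23)=10/7
back: M3=10/7
back: M2=-120/23−8/23·10/7=-40/7
back: M1=12−1/4·-40/7=94/7
M: M0=0, M1=94/7, M2=-40/7, M3=10/7, M4=0
seg 0: a=1, c=M0/2=0, d=(M1−M0)/(6·1)=47/21, b=Δ0−h0·(2M0+M1)/6=-131/21
seg 1: a=-3, c=M1/2=47/7, d=(M2−M1)/(6·1)=-67/21, b=Δ1−h1·(2M1+M2)/6=10/21
seg 2: a=1, c=M2/2=-20/7, d=(M3−M2)/(6·2)=25/42, b=Δ2−h2·(2M2+M3)/6=13/3
seg 3: a=3, c=M3/2=5/7, d=(M4−M3)/(6·2)=-5/42, b=Δ3−h3·(2M3+M4)/6=1/21
t_q=3 → seg 2, τ=1; S=1+13/3·τ+-20/7·τ²+25/42·τ³=43/14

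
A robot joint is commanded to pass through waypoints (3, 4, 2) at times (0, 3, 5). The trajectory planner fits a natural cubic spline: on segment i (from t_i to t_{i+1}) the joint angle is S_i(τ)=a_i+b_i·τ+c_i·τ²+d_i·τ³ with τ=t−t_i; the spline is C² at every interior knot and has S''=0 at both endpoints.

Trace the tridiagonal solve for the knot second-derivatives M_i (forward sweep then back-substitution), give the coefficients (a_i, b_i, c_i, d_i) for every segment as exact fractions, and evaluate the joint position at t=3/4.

Δ: Δ0=1/3, Δ1=-1
row 1: diag=10, rhs=-8; c'=1/5, d'=-4/5
back: M1=-4/5
M: M0=0, M1=-4/5, M2=0
seg 0: a=3, c=M0/2=0, d=(M1−M0)/(6·3)=-2/45, b=Δ0−h0·(2M0+M1)/6=11/15
seg 1: a=4, c=M1/2=-2/5, d=(M2−M1)/(6·2)=1/15, b=Δ1−h1·(2M1+M2)/6=-7/15
t_q=3/4 → seg 0, τ=3/4; S=3+11/15·τ+0·τ²+-2/45·τ³=113/32

  seg 0: a=3 b=11/15 c=0 d=-2/45
  seg 1: a=4 b=-7/15 c=-2/5 d=1/15
S(3/4) = 113/32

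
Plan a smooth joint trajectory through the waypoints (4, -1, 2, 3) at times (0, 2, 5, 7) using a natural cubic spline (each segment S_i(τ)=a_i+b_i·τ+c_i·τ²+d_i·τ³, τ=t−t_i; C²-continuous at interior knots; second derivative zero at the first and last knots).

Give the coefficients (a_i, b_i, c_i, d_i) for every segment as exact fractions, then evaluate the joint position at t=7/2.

  seg 0: a=4 b=-601/182 c=0 d=73/364
  seg 1: a=-1 b=-163/182 c=219/182 d=-4/21
  seg 2: a=2 b=215/182 c=-93/182 d=31/364
S(7/2) = -29/104

Δ: Δ0=-5/2, Δ1=1, Δ2=1/2
row 1: diag=10, rhs=21; c'=3/10, d'=21/10
row 2: denom=10−3·3/10=91/10; d'=(-3−3·21/10)/(91/10)=-93/91
back: M2=-93/91
back: M1=21/10−3/10·-93/91=219/91
M: M0=0, M1=219/91, M2=-93/91, M3=0
seg 0: a=4, c=M0/2=0, d=(M1−M0)/(6·2)=73/364, b=Δ0−h0·(2M0+M1)/6=-601/182
seg 1: a=-1, c=M1/2=219/182, d=(M2−M1)/(6·3)=-4/21, b=Δ1−h1·(2M1+M2)/6=-163/182
seg 2: a=2, c=M2/2=-93/182, d=(M3−M2)/(6·2)=31/364, b=Δ2−h2·(2M2+M3)/6=215/182
t_q=7/2 → seg 1, τ=3/2; S=-1+-163/182·τ+219/182·τ²+-4/21·τ³=-29/104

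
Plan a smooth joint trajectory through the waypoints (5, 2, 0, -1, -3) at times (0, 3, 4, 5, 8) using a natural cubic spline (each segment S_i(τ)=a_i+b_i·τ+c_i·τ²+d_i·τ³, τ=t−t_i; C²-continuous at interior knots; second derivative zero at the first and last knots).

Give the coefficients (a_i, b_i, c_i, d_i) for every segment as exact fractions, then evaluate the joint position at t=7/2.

Δ: Δ0=-1, Δ1=-2, Δ2=-1, Δ3=-2/3
row 1: diag=8, rhs=-6; c'=1/8, d'=-3/4
row 2: denom=4−1·1/8=31/8; d'=(6−1·-3/4)/(31/8)=54/31
row 3: denom=8−1·8/31=240/31; d'=(2−1·54/31)/(240/31)=1/30
back: M3=1/30
back: M2=54/31−8/31·1/30=26/15
back: M1=-3/4−1/8·26/15=-29/30
M: M0=0, M1=-29/30, M2=26/15, M3=1/30, M4=0
seg 0: a=5, c=M0/2=0, d=(M1−M0)/(6·3)=-29/540, b=Δ0−h0·(2M0+M1)/6=-31/60
seg 1: a=2, c=M1/2=-29/60, d=(M2−M1)/(6·1)=9/20, b=Δ1−h1·(2M1+M2)/6=-59/30
seg 2: a=0, c=M2/2=13/15, d=(M3−M2)/(6·1)=-17/60, b=Δ2−h2·(2M2+M3)/6=-19/12
seg 3: a=-1, c=M3/2=1/60, d=(M4−M3)/(6·3)=-1/540, b=Δ3−h3·(2M3+M4)/6=-7/10
t_q=7/2 → seg 1, τ=1/2; S=2+-59/30·τ+-29/60·τ²+9/20·τ³=457/480

  seg 0: a=5 b=-31/60 c=0 d=-29/540
  seg 1: a=2 b=-59/30 c=-29/60 d=9/20
  seg 2: a=0 b=-19/12 c=13/15 d=-17/60
  seg 3: a=-1 b=-7/10 c=1/60 d=-1/540
S(7/2) = 457/480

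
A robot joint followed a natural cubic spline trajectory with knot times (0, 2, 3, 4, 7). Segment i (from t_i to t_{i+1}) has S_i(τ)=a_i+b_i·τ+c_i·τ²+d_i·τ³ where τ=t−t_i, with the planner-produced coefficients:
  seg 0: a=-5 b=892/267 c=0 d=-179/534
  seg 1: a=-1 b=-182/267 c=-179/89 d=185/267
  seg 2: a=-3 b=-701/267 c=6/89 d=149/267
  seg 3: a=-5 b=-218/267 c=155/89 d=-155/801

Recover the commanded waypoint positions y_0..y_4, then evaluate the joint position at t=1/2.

y_0=-5 y_1=-1 y_2=-3 y_3=-5 y_4=3
S(1/2) = -4801/1424

y_0 = S_0(0) = a_0 = -5
y_1 = S_1(0) = a_1 = -1
y_2 = S_2(0) = a_2 = -3
y_3 = S_3(0) = a_3 = -5
y_4 = S_3(3) = 3
t_q=1/2 is in segment 0 (τ=1/2); S_0(τ)=-4801/1424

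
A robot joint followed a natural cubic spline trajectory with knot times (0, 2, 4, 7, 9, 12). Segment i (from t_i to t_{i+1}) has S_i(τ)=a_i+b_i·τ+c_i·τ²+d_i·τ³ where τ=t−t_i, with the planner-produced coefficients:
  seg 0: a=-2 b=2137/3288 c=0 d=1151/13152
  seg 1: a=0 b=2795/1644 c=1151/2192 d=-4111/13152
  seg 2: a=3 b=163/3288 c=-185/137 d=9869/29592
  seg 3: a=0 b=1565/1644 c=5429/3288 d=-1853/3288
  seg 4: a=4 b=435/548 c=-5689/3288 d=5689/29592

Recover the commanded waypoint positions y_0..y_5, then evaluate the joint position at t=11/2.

y_0=-2 y_1=0 y_2=3 y_3=0 y_4=4 y_5=-4
S(11/2) = 10185/8768

y_0 = S_0(0) = a_0 = -2
y_1 = S_1(0) = a_1 = 0
y_2 = S_2(0) = a_2 = 3
y_3 = S_3(0) = a_3 = 0
y_4 = S_4(0) = a_4 = 4
y_5 = S_4(3) = -4
t_q=11/2 is in segment 2 (τ=3/2); S_2(τ)=10185/8768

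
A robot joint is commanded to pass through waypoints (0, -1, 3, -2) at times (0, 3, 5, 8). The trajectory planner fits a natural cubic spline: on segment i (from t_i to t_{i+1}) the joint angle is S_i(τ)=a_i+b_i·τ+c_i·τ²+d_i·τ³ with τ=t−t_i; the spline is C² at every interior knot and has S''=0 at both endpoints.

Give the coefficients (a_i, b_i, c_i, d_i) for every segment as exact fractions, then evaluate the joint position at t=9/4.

  seg 0: a=0 b=-31/24 c=0 d=23/216
  seg 1: a=-1 b=19/12 c=23/24 d=-3/8
  seg 2: a=3 b=11/12 c=-31/24 d=31/216
S(9/4) = -867/512

Δ: Δ0=-1/3, Δ1=2, Δ2=-5/3
row 1: diag=10, rhs=14; c'=1/5, d'=7/5
row 2: denom=10−2·1/5=48/5; d'=(-22−2·7/5)/(48/5)=-31/12
back: M2=-31/12
back: M1=7/5−1/5·-31/12=23/12
M: M0=0, M1=23/12, M2=-31/12, M3=0
seg 0: a=0, c=M0/2=0, d=(M1−M0)/(6·3)=23/216, b=Δ0−h0·(2M0+M1)/6=-31/24
seg 1: a=-1, c=M1/2=23/24, d=(M2−M1)/(6·2)=-3/8, b=Δ1−h1·(2M1+M2)/6=19/12
seg 2: a=3, c=M2/2=-31/24, d=(M3−M2)/(6·3)=31/216, b=Δ2−h2·(2M2+M3)/6=11/12
t_q=9/4 → seg 0, τ=9/4; S=0+-31/24·τ+0·τ²+23/216·τ³=-867/512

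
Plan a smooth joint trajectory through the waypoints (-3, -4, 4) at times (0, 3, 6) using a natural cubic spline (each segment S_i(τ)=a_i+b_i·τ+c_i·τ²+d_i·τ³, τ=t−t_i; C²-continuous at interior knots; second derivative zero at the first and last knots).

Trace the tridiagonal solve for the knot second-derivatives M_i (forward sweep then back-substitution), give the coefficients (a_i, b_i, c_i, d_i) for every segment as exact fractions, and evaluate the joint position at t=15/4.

Δ: Δ0=-1/3, Δ1=8/3
row 1: diag=12, rhs=18; c'=1/4, d'=3/2
back: M1=3/2
M: M0=0, M1=3/2, M2=0
seg 0: a=-3, c=M0/2=0, d=(M1−M0)/(6·3)=1/12, b=Δ0−h0·(2M0+M1)/6=-13/12
seg 1: a=-4, c=M1/2=3/4, d=(M2−M1)/(6·3)=-1/12, b=Δ1−h1·(2M1+M2)/6=7/6
t_q=15/4 → seg 1, τ=3/4; S=-4+7/6·τ+3/4·τ²+-1/12·τ³=-701/256

  seg 0: a=-3 b=-13/12 c=0 d=1/12
  seg 1: a=-4 b=7/6 c=3/4 d=-1/12
S(15/4) = -701/256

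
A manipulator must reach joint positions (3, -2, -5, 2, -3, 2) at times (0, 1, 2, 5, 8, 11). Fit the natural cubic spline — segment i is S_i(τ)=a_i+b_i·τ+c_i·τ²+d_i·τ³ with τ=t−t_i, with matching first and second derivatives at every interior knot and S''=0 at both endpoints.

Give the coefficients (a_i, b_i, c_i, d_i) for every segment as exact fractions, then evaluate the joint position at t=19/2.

  seg 0: a=3 b=-6605/1251 c=0 d=350/1251
  seg 1: a=-2 b=-5555/1251 c=350/417 d=752/1251
  seg 2: a=-5 b=-1199/1251 c=1102/417 d=-5800/11259
  seg 3: a=2 b=1237/1251 c=-2494/1251 d=4160/11259
  seg 4: a=-3 b=-1247/1251 c=1666/1251 d=-1666/11259
S(19/2) = -1111/556

Δ: Δ0=-5, Δ1=-3, Δ2=7/3, Δ3=-5/3, Δ4=5/3
row 1: diag=4, rhs=12; c'=1/4, d'=3
row 2: denom=8−1·1/4=31/4; d'=(32−1·3)/(31/4)=116/31
row 3: denom=12−3·12/31=336/31; d'=(-24−3·116/31)/(336/31)=-13/4
row 4: denom=12−3·31/112=1251/112; d'=(20−3·-13/4)/(1251/112)=3332/1251
back: M4=3332/1251
back: M3=-13/4−31/112·3332/1251=-4988/1251
back: M2=116/31−12/31·-4988/1251=2204/417
back: M1=3−1/4·2204/417=700/417
M: M0=0, M1=700/417, M2=2204/417, M3=-4988/1251, M4=3332/1251, M5=0
seg 0: a=3, c=M0/2=0, d=(M1−M0)/(6·1)=350/1251, b=Δ0−h0·(2M0+M1)/6=-6605/1251
seg 1: a=-2, c=M1/2=350/417, d=(M2−M1)/(6·1)=752/1251, b=Δ1−h1·(2M1+M2)/6=-5555/1251
seg 2: a=-5, c=M2/2=1102/417, d=(M3−M2)/(6·3)=-5800/11259, b=Δ2−h2·(2M2+M3)/6=-1199/1251
seg 3: a=2, c=M3/2=-2494/1251, d=(M4−M3)/(6·3)=4160/11259, b=Δ3−h3·(2M3+M4)/6=1237/1251
seg 4: a=-3, c=M4/2=1666/1251, d=(M5−M4)/(6·3)=-1666/11259, b=Δ4−h4·(2M4+M5)/6=-1247/1251
t_q=19/2 → seg 4, τ=3/2; S=-3+-1247/1251·τ+1666/1251·τ²+-1666/11259·τ³=-1111/556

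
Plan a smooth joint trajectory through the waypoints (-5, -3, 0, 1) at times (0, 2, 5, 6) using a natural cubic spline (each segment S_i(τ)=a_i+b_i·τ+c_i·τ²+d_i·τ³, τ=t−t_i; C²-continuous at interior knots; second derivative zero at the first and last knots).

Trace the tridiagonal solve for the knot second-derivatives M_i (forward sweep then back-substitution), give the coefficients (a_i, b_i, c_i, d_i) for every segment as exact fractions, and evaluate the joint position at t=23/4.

Δ: Δ0=1, Δ1=1, Δ2=1
row 1: diag=10, rhs=0; c'=3/10, d'=0
row 2: denom=8−3·3/10=71/10; d'=(0−3·0)/(71/10)=0
back: M2=0
back: M1=0−3/10·0=0
M: M0=0, M1=0, M2=0, M3=0
seg 0: a=-5, c=M0/2=0, d=(M1−M0)/(6·2)=0, b=Δ0−h0·(2M0+M1)/6=1
seg 1: a=-3, c=M1/2=0, d=(M2−M1)/(6·3)=0, b=Δ1−h1·(2M1+M2)/6=1
seg 2: a=0, c=M2/2=0, d=(M3−M2)/(6·1)=0, b=Δ2−h2·(2M2+M3)/6=1
t_q=23/4 → seg 2, τ=3/4; S=0+1·τ+0·τ²+0·τ³=3/4

  seg 0: a=-5 b=1 c=0 d=0
  seg 1: a=-3 b=1 c=0 d=0
  seg 2: a=0 b=1 c=0 d=0
S(23/4) = 3/4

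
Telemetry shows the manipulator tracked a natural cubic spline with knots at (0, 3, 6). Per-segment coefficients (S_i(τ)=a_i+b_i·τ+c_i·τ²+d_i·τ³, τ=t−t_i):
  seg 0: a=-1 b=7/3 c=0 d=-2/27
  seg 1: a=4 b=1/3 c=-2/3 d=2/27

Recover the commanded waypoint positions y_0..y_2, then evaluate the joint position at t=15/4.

y_0=-1 y_1=4 y_2=1
S(15/4) = 125/32

y_0 = S_0(0) = a_0 = -1
y_1 = S_1(0) = a_1 = 4
y_2 = S_1(3) = 1
t_q=15/4 is in segment 1 (τ=3/4); S_1(τ)=125/32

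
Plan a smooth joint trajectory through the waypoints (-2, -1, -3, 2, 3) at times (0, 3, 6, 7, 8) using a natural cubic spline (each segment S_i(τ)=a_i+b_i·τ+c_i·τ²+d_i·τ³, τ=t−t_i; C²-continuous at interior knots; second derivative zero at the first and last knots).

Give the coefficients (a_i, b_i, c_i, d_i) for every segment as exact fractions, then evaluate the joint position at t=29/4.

Δ: Δ0=1/3, Δ1=-2/3, Δ2=5, Δ3=1
row 1: diag=12, rhs=-6; c'=1/4, d'=-1/2
row 2: denom=8−3·1/4=29/4; d'=(34−3·-1/2)/(29/4)=142/29
row 3: denom=4−1·4/29=112/29; d'=(-24−1·142/29)/(112/29)=-419/56
back: M3=-419/56
back: M2=142/29−4/29·-419/56=83/14
back: M1=-1/2−1/4·83/14=-111/56
M: M0=0, M1=-111/56, M2=83/14, M3=-419/56, M4=0
seg 0: a=-2, c=M0/2=0, d=(M1−M0)/(6·3)=-37/336, b=Δ0−h0·(2M0+M1)/6=445/336
seg 1: a=-1, c=M1/2=-111/112, d=(M2−M1)/(6·3)=443/1008, b=Δ1−h1·(2M1+M2)/6=-277/168
seg 2: a=-3, c=M2/2=83/28, d=(M3−M2)/(6·1)=-751/336, b=Δ2−h2·(2M2+M3)/6=205/48
seg 3: a=2, c=M3/2=-419/112, d=(M4−M3)/(6·1)=419/336, b=Δ3−h3·(2M3+M4)/6=587/168
t_q=29/4 → seg 3, τ=1/4; S=2+587/168·τ+-419/112·τ²+419/336·τ³=2723/1024

  seg 0: a=-2 b=445/336 c=0 d=-37/336
  seg 1: a=-1 b=-277/168 c=-111/112 d=443/1008
  seg 2: a=-3 b=205/48 c=83/28 d=-751/336
  seg 3: a=2 b=587/168 c=-419/112 d=419/336
S(29/4) = 2723/1024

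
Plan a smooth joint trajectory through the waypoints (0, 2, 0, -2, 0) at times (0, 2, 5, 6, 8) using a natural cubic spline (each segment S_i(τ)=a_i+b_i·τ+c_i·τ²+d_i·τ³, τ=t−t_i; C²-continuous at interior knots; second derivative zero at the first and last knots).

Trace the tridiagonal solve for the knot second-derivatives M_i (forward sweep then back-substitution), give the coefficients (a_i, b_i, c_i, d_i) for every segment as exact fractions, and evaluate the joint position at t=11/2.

Δ: Δ0=1, Δ1=-2/3, Δ2=-2, Δ3=1
row 1: diag=10, rhs=-10; c'=3/10, d'=-1
row 2: denom=8−3·3/10=71/10; d'=(-8−3·-1)/(71/10)=-50/71
row 3: denom=6−1·10/71=416/71; d'=(18−1·-50/71)/(416/71)=83/26
back: M3=83/26
back: M2=-50/71−10/71·83/26=-15/13
back: M1=-1−3/10·-15/13=-17/26
M: M0=0, M1=-17/26, M2=-15/13, M3=83/26, M4=0
seg 0: a=0, c=M0/2=0, d=(M1−M0)/(6·2)=-17/312, b=Δ0−h0·(2M0+M1)/6=95/78
seg 1: a=2, c=M1/2=-17/52, d=(M2−M1)/(6·3)=-1/36, b=Δ1−h1·(2M1+M2)/6=22/39
seg 2: a=0, c=M2/2=-15/26, d=(M3−M2)/(6·1)=113/156, b=Δ2−h2·(2M2+M3)/6=-335/156
seg 3: a=-2, c=M3/2=83/52, d=(M4−M3)/(6·2)=-83/312, b=Δ3−h3·(2M3+M4)/6=-44/39
t_q=11/2 → seg 2, τ=1/2; S=0+-335/156·τ+-15/26·τ²+113/156·τ³=-469/416

  seg 0: a=0 b=95/78 c=0 d=-17/312
  seg 1: a=2 b=22/39 c=-17/52 d=-1/36
  seg 2: a=0 b=-335/156 c=-15/26 d=113/156
  seg 3: a=-2 b=-44/39 c=83/52 d=-83/312
S(11/2) = -469/416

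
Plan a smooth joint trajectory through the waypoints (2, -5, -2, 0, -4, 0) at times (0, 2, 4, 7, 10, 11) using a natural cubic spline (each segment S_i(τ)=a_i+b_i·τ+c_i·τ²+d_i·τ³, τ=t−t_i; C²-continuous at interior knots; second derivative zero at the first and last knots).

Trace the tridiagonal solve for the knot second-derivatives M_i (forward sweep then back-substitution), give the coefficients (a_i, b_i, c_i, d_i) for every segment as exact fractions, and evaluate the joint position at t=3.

Δ: Δ0=-7/2, Δ1=3/2, Δ2=2/3, Δ3=-4/3, Δ4=4
row 1: diag=8, rhs=30; c'=1/4, d'=15/4
row 2: denom=10−2·1/4=19/2; d'=(-5−2·15/4)/(19/2)=-25/19
row 3: denom=12−3·6/19=210/19; d'=(-12−3·-25/19)/(210/19)=-51/70
row 4: denom=8−3·19/70=503/70; d'=(32−3·-51/70)/(503/70)=2393/503
back: M4=2393/503
back: M3=-51/70−19/70·2393/503=-1016/503
back: M2=-25/19−6/19·-1016/503=-341/503
back: M1=15/4−1/4·-341/503=3943/1006
M: M0=0, M1=3943/1006, M2=-341/503, M3=-1016/503, M4=2393/503, M5=0
seg 0: a=2, c=M0/2=0, d=(M1−M0)/(6·2)=3943/12072, b=Δ0−h0·(2M0+M1)/6=-7253/1509
seg 1: a=-5, c=M1/2=3943/2012, d=(M2−M1)/(6·2)=-4625/12072, b=Δ1−h1·(2M1+M2)/6=-2677/3018
seg 2: a=-2, c=M2/2=-341/1006, d=(M3−M2)/(6·3)=-75/1006, b=Δ2−h2·(2M2+M3)/6=3553/1509
seg 3: a=0, c=M3/2=-508/503, d=(M4−M3)/(6·3)=3409/9054, b=Δ3−h3·(2M3+M4)/6=-5107/3018
seg 4: a=-4, c=M4/2=2393/1006, d=(M5−M4)/(6·1)=-2393/3018, b=Δ4−h4·(2M4+M5)/6=3643/1509
t_q=3 → seg 1, τ=1; S=-5+-2677/3018·τ+3943/2012·τ²+-4625/12072·τ³=-17345/4024

  seg 0: a=2 b=-7253/1509 c=0 d=3943/12072
  seg 1: a=-5 b=-2677/3018 c=3943/2012 d=-4625/12072
  seg 2: a=-2 b=3553/1509 c=-341/1006 d=-75/1006
  seg 3: a=0 b=-5107/3018 c=-508/503 d=3409/9054
  seg 4: a=-4 b=3643/1509 c=2393/1006 d=-2393/3018
S(3) = -17345/4024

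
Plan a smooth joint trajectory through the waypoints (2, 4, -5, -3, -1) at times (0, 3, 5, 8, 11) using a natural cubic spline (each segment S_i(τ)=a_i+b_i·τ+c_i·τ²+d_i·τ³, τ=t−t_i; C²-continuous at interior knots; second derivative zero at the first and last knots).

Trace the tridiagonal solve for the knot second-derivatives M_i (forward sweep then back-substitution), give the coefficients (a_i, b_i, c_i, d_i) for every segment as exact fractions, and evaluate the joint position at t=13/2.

Δ: Δ0=2/3, Δ1=-9/2, Δ2=2/3, Δ3=2/3
row 1: diag=10, rhs=-31; c'=1/5, d'=-31/10
row 2: denom=10−2·1/5=48/5; d'=(31−2·-31/10)/(48/5)=31/8
row 3: denom=12−3·5/16=177/16; d'=(0−3·31/8)/(177/16)=-62/59
back: M3=-62/59
back: M2=31/8−5/16·-62/59=248/59
back: M1=-31/10−1/5·248/59=-465/118
M: M0=0, M1=-465/118, M2=248/59, M3=-62/59, M4=0
seg 0: a=2, c=M0/2=0, d=(M1−M0)/(6·3)=-155/708, b=Δ0−h0·(2M0+M1)/6=1867/708
seg 1: a=4, c=M1/2=-465/236, d=(M2−M1)/(6·2)=961/1416, b=Δ1−h1·(2M1+M2)/6=-1159/354
seg 2: a=-5, c=M2/2=124/59, d=(M3−M2)/(6·3)=-155/531, b=Δ2−h2·(2M2+M3)/6=-533/177
seg 3: a=-3, c=M3/2=-31/59, d=(M4−M3)/(6·3)=31/531, b=Δ3−h3·(2M3+M4)/6=304/177
t_q=13/2 → seg 2, τ=3/2; S=-5+-533/177·τ+124/59·τ²+-155/531·τ³=-2725/472

  seg 0: a=2 b=1867/708 c=0 d=-155/708
  seg 1: a=4 b=-1159/354 c=-465/236 d=961/1416
  seg 2: a=-5 b=-533/177 c=124/59 d=-155/531
  seg 3: a=-3 b=304/177 c=-31/59 d=31/531
S(13/2) = -2725/472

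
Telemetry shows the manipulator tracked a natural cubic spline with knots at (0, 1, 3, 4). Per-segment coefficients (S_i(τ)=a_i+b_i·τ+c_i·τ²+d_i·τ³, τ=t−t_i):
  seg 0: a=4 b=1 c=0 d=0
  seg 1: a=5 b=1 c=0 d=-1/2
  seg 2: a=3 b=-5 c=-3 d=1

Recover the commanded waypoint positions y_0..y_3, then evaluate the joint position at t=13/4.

y_0=4 y_1=5 y_2=3 y_3=-4
S(13/4) = 101/64

y_0 = S_0(0) = a_0 = 4
y_1 = S_1(0) = a_1 = 5
y_2 = S_2(0) = a_2 = 3
y_3 = S_2(1) = -4
t_q=13/4 is in segment 2 (τ=1/4); S_2(τ)=101/64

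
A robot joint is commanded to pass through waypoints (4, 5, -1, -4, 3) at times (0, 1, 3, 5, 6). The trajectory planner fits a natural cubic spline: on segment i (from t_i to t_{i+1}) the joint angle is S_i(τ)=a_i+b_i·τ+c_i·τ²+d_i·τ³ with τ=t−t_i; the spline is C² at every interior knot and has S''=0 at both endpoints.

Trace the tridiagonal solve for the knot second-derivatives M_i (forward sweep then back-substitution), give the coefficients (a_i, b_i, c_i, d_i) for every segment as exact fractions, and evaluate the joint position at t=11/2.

  seg 0: a=4 b=5/3 c=0 d=-2/3
  seg 1: a=5 b=-1/3 c=-2 d=1/3
  seg 2: a=-1 b=-13/3 c=0 d=17/24
  seg 3: a=-4 b=25/6 c=17/4 d=-17/12
S(11/2) = -33/32

Δ: Δ0=1, Δ1=-3, Δ2=-3/2, Δ3=7
row 1: diag=6, rhs=-24; c'=1/3, d'=-4
row 2: denom=8−2·1/3=22/3; d'=(9−2·-4)/(22/3)=51/22
row 3: denom=6−2·3/11=60/11; d'=(51−2·51/22)/(60/11)=17/2
back: M3=17/2
back: M2=51/22−3/11·17/2=0
back: M1=-4−1/3·0=-4
M: M0=0, M1=-4, M2=0, M3=17/2, M4=0
seg 0: a=4, c=M0/2=0, d=(M1−M0)/(6·1)=-2/3, b=Δ0−h0·(2M0+M1)/6=5/3
seg 1: a=5, c=M1/2=-2, d=(M2−M1)/(6·2)=1/3, b=Δ1−h1·(2M1+M2)/6=-1/3
seg 2: a=-1, c=M2/2=0, d=(M3−M2)/(6·2)=17/24, b=Δ2−h2·(2M2+M3)/6=-13/3
seg 3: a=-4, c=M3/2=17/4, d=(M4−M3)/(6·1)=-17/12, b=Δ3−h3·(2M3+M4)/6=25/6
t_q=11/2 → seg 3, τ=1/2; S=-4+25/6·τ+17/4·τ²+-17/12·τ³=-33/32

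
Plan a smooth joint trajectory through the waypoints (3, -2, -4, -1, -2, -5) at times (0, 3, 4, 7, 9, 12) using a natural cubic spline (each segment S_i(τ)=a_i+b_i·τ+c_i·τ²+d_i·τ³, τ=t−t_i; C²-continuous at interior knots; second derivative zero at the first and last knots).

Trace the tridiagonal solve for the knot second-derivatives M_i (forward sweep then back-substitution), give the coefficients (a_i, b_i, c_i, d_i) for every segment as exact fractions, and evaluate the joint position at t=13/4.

Δ: Δ0=-5/3, Δ1=-2, Δ2=1, Δ3=-1/2, Δ4=-1
row 1: diag=8, rhs=-2; c'=1/8, d'=-1/4
row 2: denom=8−1·1/8=63/8; d'=(18−1·-1/4)/(63/8)=146/63
row 3: denom=10−3·8/21=62/7; d'=(-9−3·146/63)/(62/7)=-335/186
row 4: denom=10−2·7/31=296/31; d'=(-3−2·-335/186)/(296/31)=7/111
back: M4=7/111
back: M3=-335/186−7/31·7/111=-403/222
back: M2=146/63−8/21·-403/222=334/111
back: M1=-1/4−1/8·334/111=-139/222
M: M0=0, M1=-139/222, M2=334/111, M3=-403/222, M4=7/111, M5=0
seg 0: a=3, c=M0/2=0, d=(M1−M0)/(6·3)=-139/3996, b=Δ0−h0·(2M0+M1)/6=-601/444
seg 1: a=-2, c=M1/2=-139/444, d=(M2−M1)/(6·1)=269/444, b=Δ1−h1·(2M1+M2)/6=-509/222
seg 2: a=-4, c=M2/2=167/111, d=(M3−M2)/(6·3)=-119/444, b=Δ2−h2·(2M2+M3)/6=-163/148
seg 3: a=-1, c=M3/2=-403/444, d=(M4−M3)/(6·2)=139/888, b=Δ3−h3·(2M3+M4)/6=51/74
seg 4: a=-2, c=M4/2=7/222, d=(M5−M4)/(6·3)=-7/1998, b=Δ4−h4·(2M4+M5)/6=-118/111
t_q=13/4 → seg 1, τ=1/4; S=-2+-509/222·τ+-139/444·τ²+269/444·τ³=-24469/9472

  seg 0: a=3 b=-601/444 c=0 d=-139/3996
  seg 1: a=-2 b=-509/222 c=-139/444 d=269/444
  seg 2: a=-4 b=-163/148 c=167/111 d=-119/444
  seg 3: a=-1 b=51/74 c=-403/444 d=139/888
  seg 4: a=-2 b=-118/111 c=7/222 d=-7/1998
S(13/4) = -24469/9472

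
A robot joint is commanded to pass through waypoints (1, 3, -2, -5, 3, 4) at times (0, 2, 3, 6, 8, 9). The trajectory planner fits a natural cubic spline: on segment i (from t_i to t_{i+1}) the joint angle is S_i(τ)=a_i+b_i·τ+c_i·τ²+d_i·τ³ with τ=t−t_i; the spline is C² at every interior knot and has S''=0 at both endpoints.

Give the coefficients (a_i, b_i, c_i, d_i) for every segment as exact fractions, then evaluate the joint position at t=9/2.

  seg 0: a=1 b=1817/577 c=0 d=-310/577
  seg 1: a=3 b=-1903/577 c=-1860/577 d=878/577
  seg 2: a=-2 b=-2989/577 c=774/577 d=10/577
  seg 3: a=-5 b=1925/577 c=864/577 d=-1345/2308
  seg 4: a=3 b=1346/577 c=-2307/1154 d=769/1154
S(9/2) = -15449/2308

Δ: Δ0=1, Δ1=-5, Δ2=-1, Δ3=4, Δ4=1
row 1: diag=6, rhs=-36; c'=1/6, d'=-6
row 2: denom=8−1·1/6=47/6; d'=(24−1·-6)/(47/6)=180/47
row 3: denom=10−3·18/47=416/47; d'=(30−3·180/47)/(416/47)=435/208
row 4: denom=6−2·47/208=577/104; d'=(-18−2·435/208)/(577/104)=-2307/577
back: M4=-2307/577
back: M3=435/208−47/208·-2307/577=1728/577
back: M2=180/47−18/47·1728/577=1548/577
back: M1=-6−1/6·1548/577=-3720/577
M: M0=0, M1=-3720/577, M2=1548/577, M3=1728/577, M4=-2307/577, M5=0
seg 0: a=1, c=M0/2=0, d=(M1−M0)/(6·2)=-310/577, b=Δ0−h0·(2M0+M1)/6=1817/577
seg 1: a=3, c=M1/2=-1860/577, d=(M2−M1)/(6·1)=878/577, b=Δ1−h1·(2M1+M2)/6=-1903/577
seg 2: a=-2, c=M2/2=774/577, d=(M3−M2)/(6·3)=10/577, b=Δ2−h2·(2M2+M3)/6=-2989/577
seg 3: a=-5, c=M3/2=864/577, d=(M4−M3)/(6·2)=-1345/2308, b=Δ3−h3·(2M3+M4)/6=1925/577
seg 4: a=3, c=M4/2=-2307/1154, d=(M5−M4)/(6·1)=769/1154, b=Δ4−h4·(2M4+M5)/6=1346/577
t_q=9/2 → seg 2, τ=3/2; S=-2+-2989/577·τ+774/577·τ²+10/577·τ³=-15449/2308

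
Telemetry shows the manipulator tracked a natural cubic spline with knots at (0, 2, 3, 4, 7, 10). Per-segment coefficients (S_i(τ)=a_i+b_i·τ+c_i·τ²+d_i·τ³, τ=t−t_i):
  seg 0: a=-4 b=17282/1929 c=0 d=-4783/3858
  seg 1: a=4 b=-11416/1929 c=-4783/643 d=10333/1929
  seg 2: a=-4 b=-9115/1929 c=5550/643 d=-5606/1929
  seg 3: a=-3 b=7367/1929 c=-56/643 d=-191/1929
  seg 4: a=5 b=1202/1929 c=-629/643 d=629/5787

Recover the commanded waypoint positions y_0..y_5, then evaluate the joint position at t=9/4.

y_0=-4 y_1=4 y_2=-4 y_3=-3 y_4=5 y_5=1
S(9/4) = 88035/41152

y_0 = S_0(0) = a_0 = -4
y_1 = S_1(0) = a_1 = 4
y_2 = S_2(0) = a_2 = -4
y_3 = S_3(0) = a_3 = -3
y_4 = S_4(0) = a_4 = 5
y_5 = S_4(3) = 1
t_q=9/4 is in segment 1 (τ=1/4); S_1(τ)=88035/41152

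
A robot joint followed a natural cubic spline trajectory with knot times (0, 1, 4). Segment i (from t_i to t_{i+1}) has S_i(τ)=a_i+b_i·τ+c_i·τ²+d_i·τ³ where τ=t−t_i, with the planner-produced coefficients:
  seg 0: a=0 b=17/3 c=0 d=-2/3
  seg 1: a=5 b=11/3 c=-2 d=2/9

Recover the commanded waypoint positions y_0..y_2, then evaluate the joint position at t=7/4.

y_0 = S_0(0) = a_0 = 0
y_1 = S_1(0) = a_1 = 5
y_2 = S_1(3) = 4
t_q=7/4 is in segment 1 (τ=3/4); S_1(τ)=215/32

y_0=0 y_1=5 y_2=4
S(7/4) = 215/32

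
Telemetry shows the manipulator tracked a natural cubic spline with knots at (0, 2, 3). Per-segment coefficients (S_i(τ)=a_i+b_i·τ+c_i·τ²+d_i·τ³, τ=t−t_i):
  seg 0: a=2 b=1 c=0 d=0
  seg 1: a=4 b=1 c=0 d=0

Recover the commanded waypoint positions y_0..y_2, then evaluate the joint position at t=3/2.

y_0=2 y_1=4 y_2=5
S(3/2) = 7/2

y_0 = S_0(0) = a_0 = 2
y_1 = S_1(0) = a_1 = 4
y_2 = S_1(1) = 5
t_q=3/2 is in segment 0 (τ=3/2); S_0(τ)=7/2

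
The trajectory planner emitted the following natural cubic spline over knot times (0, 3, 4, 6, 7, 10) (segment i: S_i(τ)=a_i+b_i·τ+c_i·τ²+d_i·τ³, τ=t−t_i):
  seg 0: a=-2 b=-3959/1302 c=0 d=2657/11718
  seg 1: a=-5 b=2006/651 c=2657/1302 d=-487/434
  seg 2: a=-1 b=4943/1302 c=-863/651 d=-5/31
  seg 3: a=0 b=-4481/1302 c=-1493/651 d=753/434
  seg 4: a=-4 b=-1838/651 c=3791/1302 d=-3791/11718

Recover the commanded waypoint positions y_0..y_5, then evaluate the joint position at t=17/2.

y_0=-2 y_1=-5 y_2=-1 y_3=0 y_4=-4 y_5=5
S(17/2) = -9637/3472

y_0 = S_0(0) = a_0 = -2
y_1 = S_1(0) = a_1 = -5
y_2 = S_2(0) = a_2 = -1
y_3 = S_3(0) = a_3 = 0
y_4 = S_4(0) = a_4 = -4
y_5 = S_4(3) = 5
t_q=17/2 is in segment 4 (τ=3/2); S_4(τ)=-9637/3472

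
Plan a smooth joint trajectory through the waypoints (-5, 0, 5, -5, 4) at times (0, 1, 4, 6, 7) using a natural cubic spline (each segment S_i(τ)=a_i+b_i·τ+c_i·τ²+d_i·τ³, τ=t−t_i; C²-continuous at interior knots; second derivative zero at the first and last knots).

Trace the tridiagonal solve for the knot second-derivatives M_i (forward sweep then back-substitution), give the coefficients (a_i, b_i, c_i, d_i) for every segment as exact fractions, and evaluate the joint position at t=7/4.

  seg 0: a=-5 b=2929/591 c=0 d=26/591
  seg 1: a=0 b=3007/591 c=26/197 d=-752/1773
  seg 2: a=5 b=-3293/591 c=-726/197 d=2347/1182
  seg 3: a=-5 b=2077/591 c=1621/197 d=-1621/591
S(7/4) = 5849/1576

Δ: Δ0=5, Δ1=5/3, Δ2=-5, Δ3=9
row 1: diag=8, rhs=-20; c'=3/8, d'=-5/2
row 2: denom=10−3·3/8=71/8; d'=(-40−3·-5/2)/(71/8)=-260/71
row 3: denom=6−2·16/71=394/71; d'=(84−2·-260/71)/(394/71)=3242/197
back: M3=3242/197
back: M2=-260/71−16/71·3242/197=-1452/197
back: M1=-5/2−3/8·-1452/197=52/197
M: M0=0, M1=52/197, M2=-1452/197, M3=3242/197, M4=0
seg 0: a=-5, c=M0/2=0, d=(M1−M0)/(6·1)=26/591, b=Δ0−h0·(2M0+M1)/6=2929/591
seg 1: a=0, c=M1/2=26/197, d=(M2−M1)/(6·3)=-752/1773, b=Δ1−h1·(2M1+M2)/6=3007/591
seg 2: a=5, c=M2/2=-726/197, d=(M3−M2)/(6·2)=2347/1182, b=Δ2−h2·(2M2+M3)/6=-3293/591
seg 3: a=-5, c=M3/2=1621/197, d=(M4−M3)/(6·1)=-1621/591, b=Δ3−h3·(2M3+M4)/6=2077/591
t_q=7/4 → seg 1, τ=3/4; S=0+3007/591·τ+26/197·τ²+-752/1773·τ³=5849/1576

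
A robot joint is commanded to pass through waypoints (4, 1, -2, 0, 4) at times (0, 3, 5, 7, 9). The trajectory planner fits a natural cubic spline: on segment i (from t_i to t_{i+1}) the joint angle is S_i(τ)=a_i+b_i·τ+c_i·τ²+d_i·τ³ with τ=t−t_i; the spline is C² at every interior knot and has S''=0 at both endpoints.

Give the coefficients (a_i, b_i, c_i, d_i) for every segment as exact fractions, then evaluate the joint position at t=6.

Δ: Δ0=-1, Δ1=-3/2, Δ2=1, Δ3=2
row 1: diag=10, rhs=-3; c'=1/5, d'=-3/10
row 2: denom=8−2·1/5=38/5; d'=(15−2·-3/10)/(38/5)=39/19
row 3: denom=8−2·5/19=142/19; d'=(6−2·39/19)/(142/19)=18/71
back: M3=18/71
back: M2=39/19−5/19·18/71=141/71
back: M1=-3/10−1/5·141/71=-99/142
M: M0=0, M1=-99/142, M2=141/71, M3=18/71, M4=0
seg 0: a=4, c=M0/2=0, d=(M1−M0)/(6·3)=-11/284, b=Δ0−h0·(2M0+M1)/6=-185/284
seg 1: a=1, c=M1/2=-99/284, d=(M2−M1)/(6·2)=127/568, b=Δ1−h1·(2M1+M2)/6=-241/142
seg 2: a=-2, c=M2/2=141/142, d=(M3−M2)/(6·2)=-41/284, b=Δ2−h2·(2M2+M3)/6=-29/71
seg 3: a=0, c=M3/2=9/71, d=(M4−M3)/(6·2)=-3/142, b=Δ3−h3·(2M3+M4)/6=130/71
t_q=6 → seg 2, τ=1; S=-2+-29/71·τ+141/142·τ²+-41/284·τ³=-443/284

  seg 0: a=4 b=-185/284 c=0 d=-11/284
  seg 1: a=1 b=-241/142 c=-99/284 d=127/568
  seg 2: a=-2 b=-29/71 c=141/142 d=-41/284
  seg 3: a=0 b=130/71 c=9/71 d=-3/142
S(6) = -443/284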